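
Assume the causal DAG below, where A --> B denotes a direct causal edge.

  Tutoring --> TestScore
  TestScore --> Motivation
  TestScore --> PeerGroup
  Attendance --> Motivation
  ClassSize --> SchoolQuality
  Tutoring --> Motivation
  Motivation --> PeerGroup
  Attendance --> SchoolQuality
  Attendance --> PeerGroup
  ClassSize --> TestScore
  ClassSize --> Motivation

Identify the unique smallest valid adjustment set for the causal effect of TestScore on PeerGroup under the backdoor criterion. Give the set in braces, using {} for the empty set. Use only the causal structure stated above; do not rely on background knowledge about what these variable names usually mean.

Variables eligible for adjustment (non-descendants of TestScore, excluding TestScore and PeerGroup): {Attendance, ClassSize, SchoolQuality, Tutoring}.
Backdoor paths from TestScore to PeerGroup:
  P1: TestScore <- Tutoring -> Motivation <- ClassSize -> SchoolQuality <- Attendance -> PeerGroup
  P2: TestScore <- Tutoring -> Motivation <- Attendance -> PeerGroup
  P3: TestScore <- Tutoring -> Motivation -> PeerGroup
  P4: TestScore <- ClassSize -> SchoolQuality <- Attendance -> Motivation -> PeerGroup
  P5: TestScore <- ClassSize -> SchoolQuality <- Attendance -> PeerGroup
  P6: TestScore <- ClassSize -> Motivation <- Attendance -> PeerGroup
  P7: TestScore <- ClassSize -> Motivation -> PeerGroup
The empty set is not sufficient: P3 (TestScore <- Tutoring -> Motivation -> PeerGroup) has no collider blocking it and no conditioned non-collider, so it is open.
Try {ClassSize, Tutoring}:
  P1: blocked at fork node Tutoring ∈ conditioning set.
  P2: blocked at fork node Tutoring ∈ conditioning set.
  P3: blocked at fork node Tutoring ∈ conditioning set.
  P4: blocked at fork node ClassSize ∈ conditioning set.
  P5: blocked at fork node ClassSize ∈ conditioning set.
  P6: blocked at fork node ClassSize ∈ conditioning set.
  P7: blocked at fork node ClassSize ∈ conditioning set.
{ClassSize, Tutoring} contains no descendant of TestScore and blocks every backdoor path.
Every element of {ClassSize, Tutoring} is needed (dropping ClassSize leaves P7 open; dropping Tutoring leaves P3 open), so no proper subset is valid.
Among all size-2 subsets of the eligible variables, only {ClassSize, Tutoring} blocks every backdoor path, so it is the unique smallest valid adjustment set.

{ClassSize, Tutoring}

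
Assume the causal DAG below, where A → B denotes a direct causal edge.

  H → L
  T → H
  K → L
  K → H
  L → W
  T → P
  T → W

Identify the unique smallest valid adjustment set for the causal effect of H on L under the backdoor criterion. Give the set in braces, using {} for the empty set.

{K}

Variables eligible for adjustment (non-descendants of H, excluding H and L): {K, P, T}.
Backdoor paths from H to L:
  P1: H <- T -> W <- L
  P2: H <- K -> L
The empty set is not sufficient: P2 (H <- K -> L) has no collider blocking it and no conditioned non-collider, so it is open.
Try {K}:
  P1: blocked at collider W (neither it nor any descendant is in the conditioning set).
  P2: blocked at fork node K ∈ conditioning set.
{K} contains no descendant of H and blocks every backdoor path.
No other singleton works — e.g. {T} leaves P2 open — so {K} is the unique smallest valid adjustment set.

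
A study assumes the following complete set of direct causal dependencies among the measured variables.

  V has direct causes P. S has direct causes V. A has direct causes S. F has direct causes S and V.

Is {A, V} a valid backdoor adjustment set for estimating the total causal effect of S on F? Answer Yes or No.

No

Backdoor paths from S to F (paths whose first edge points into S):
  P1: S <- V -> F
Condition 1 (no descendant of S in the set): FAILS — A is a descendant of S.
Condition 2 (every backdoor path blocked by {A, V}):
  P1: blocked at fork node V ∈ conditioning set.
{A, V} does not satisfy the backdoor criterion.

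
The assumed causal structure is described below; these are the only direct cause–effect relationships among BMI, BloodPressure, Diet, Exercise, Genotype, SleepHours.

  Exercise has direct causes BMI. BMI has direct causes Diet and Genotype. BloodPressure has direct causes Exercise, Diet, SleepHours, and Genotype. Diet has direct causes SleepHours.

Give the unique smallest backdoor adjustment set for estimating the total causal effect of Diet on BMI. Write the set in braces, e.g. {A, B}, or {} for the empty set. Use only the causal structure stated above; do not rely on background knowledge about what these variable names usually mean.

{}

Variables eligible for adjustment (non-descendants of Diet, excluding Diet and BMI): {Genotype, SleepHours}.
Backdoor paths from Diet to BMI:
  P1: Diet <- SleepHours -> BloodPressure <- Genotype -> BMI
  P2: Diet <- SleepHours -> BloodPressure <- Exercise <- BMI
Each backdoor path contains an unconditioned collider, so every path is already blocked with the empty conditioning set:
  P1: blocked at collider BloodPressure (neither it nor any descendant is in the conditioning set).
  P2: blocked at collider BloodPressure (neither it nor any descendant is in the conditioning set).
The empty set is therefore the unique smallest valid set.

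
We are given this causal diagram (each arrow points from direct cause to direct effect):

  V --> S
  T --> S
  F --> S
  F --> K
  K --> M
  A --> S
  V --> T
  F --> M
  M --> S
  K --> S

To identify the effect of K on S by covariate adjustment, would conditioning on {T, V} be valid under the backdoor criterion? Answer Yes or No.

Backdoor paths from K to S (paths whose first edge points into K):
  P1: K <- F -> M -> S
  P2: K <- F -> S
Condition 1 (no descendant of K in the set): holds — descendants of K are {M, S}; none are in {T, V}.
Condition 2 (every backdoor path blocked by {T, V}):
  P1: open — no interior node is in the conditioning set.
  P2: open — no interior node is in the conditioning set.
{T, V} does not satisfy the backdoor criterion.

No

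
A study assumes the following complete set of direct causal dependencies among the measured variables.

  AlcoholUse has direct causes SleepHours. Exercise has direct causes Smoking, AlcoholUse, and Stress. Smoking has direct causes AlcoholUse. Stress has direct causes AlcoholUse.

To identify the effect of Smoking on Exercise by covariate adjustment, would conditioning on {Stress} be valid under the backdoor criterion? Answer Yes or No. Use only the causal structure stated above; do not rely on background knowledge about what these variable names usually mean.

No

Backdoor paths from Smoking to Exercise (paths whose first edge points into Smoking):
  P1: Smoking <- AlcoholUse -> Stress -> Exercise
  P2: Smoking <- AlcoholUse -> Exercise
Condition 1 (no descendant of Smoking in the set): holds — descendants of Smoking are {Exercise}; none are in {Stress}.
Condition 2 (every backdoor path blocked by {Stress}):
  P1: blocked at chain node Stress ∈ conditioning set.
  P2: open — no interior node is in the conditioning set.
{Stress} does not satisfy the backdoor criterion.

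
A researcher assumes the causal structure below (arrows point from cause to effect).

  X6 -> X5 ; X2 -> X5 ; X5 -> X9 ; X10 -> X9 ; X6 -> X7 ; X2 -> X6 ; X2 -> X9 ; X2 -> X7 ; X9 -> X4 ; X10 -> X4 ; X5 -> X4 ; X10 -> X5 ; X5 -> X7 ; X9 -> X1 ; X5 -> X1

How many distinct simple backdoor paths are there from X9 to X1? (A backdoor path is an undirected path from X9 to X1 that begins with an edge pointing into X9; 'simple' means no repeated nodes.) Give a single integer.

8

A backdoor path from X9 to X1 is any simple undirected path whose first edge points into X9 (i.e. leaves X9 via a parent).
Parents of X9: {X10, X2, X5}.
Enumerating:
  P1: X9 <- X10 -> X5 -> X1
  P2: X9 <- X10 -> X4 <- X5 -> X1
  P3: X9 <- X2 -> X6 -> X5 -> X1
  P4: X9 <- X2 -> X6 -> X7 <- X5 -> X1
  P5: X9 <- X2 -> X5 -> X1
  P6: X9 <- X2 -> X7 <- X6 -> X5 -> X1
  P7: X9 <- X2 -> X7 <- X5 -> X1
  P8: X9 <- X5 -> X1
That exhausts the simple backdoor paths. Count: 8.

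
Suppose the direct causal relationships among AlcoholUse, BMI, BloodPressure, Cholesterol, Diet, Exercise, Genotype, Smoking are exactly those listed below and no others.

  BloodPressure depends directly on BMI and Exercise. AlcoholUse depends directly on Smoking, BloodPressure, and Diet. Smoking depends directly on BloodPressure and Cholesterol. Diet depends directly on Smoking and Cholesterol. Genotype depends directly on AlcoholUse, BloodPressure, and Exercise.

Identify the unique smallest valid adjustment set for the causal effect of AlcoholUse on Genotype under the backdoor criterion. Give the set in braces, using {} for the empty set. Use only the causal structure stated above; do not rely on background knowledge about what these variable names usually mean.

{BloodPressure}

Variables eligible for adjustment (non-descendants of AlcoholUse, excluding AlcoholUse and Genotype): {BMI, BloodPressure, Cholesterol, Diet, Exercise, Smoking}.
Backdoor paths from AlcoholUse to Genotype:
  P1: AlcoholUse <- BloodPressure <- Exercise -> Genotype
  P2: AlcoholUse <- BloodPressure -> Genotype
  P3: AlcoholUse <- Smoking <- BloodPressure <- Exercise -> Genotype
  P4: AlcoholUse <- Smoking <- BloodPressure -> Genotype
  P5: AlcoholUse <- Diet <- Cholesterol -> Smoking <- BloodPressure <- Exercise -> Genotype
  P6: AlcoholUse <- Diet <- Cholesterol -> Smoking <- BloodPressure -> Genotype
  P7: AlcoholUse <- Diet <- Smoking <- BloodPressure <- Exercise -> Genotype
  P8: AlcoholUse <- Diet <- Smoking <- BloodPressure -> Genotype
The empty set is not sufficient: P1 (AlcoholUse <- BloodPressure <- Exercise -> Genotype) has no collider blocking it and no conditioned non-collider, so it is open.
Try {BloodPressure}:
  P1: blocked at chain node BloodPressure ∈ conditioning set.
  P2: blocked at fork node BloodPressure ∈ conditioning set.
  P3: blocked at chain node BloodPressure ∈ conditioning set.
  P4: blocked at fork node BloodPressure ∈ conditioning set.
  P5: blocked at collider Smoking (neither it nor any descendant is in the conditioning set).
  P6: blocked at collider Smoking (neither it nor any descendant is in the conditioning set).
  P7: blocked at chain node BloodPressure ∈ conditioning set.
  P8: blocked at fork node BloodPressure ∈ conditioning set.
{BloodPressure} contains no descendant of AlcoholUse and blocks every backdoor path.
No other singleton works — e.g. {Exercise} leaves P2 open — so {BloodPressure} is the unique smallest valid adjustment set.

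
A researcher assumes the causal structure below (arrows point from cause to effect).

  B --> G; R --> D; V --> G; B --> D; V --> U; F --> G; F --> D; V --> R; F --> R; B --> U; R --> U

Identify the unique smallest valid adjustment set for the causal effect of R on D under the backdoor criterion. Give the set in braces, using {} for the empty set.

Variables eligible for adjustment (non-descendants of R, excluding R and D): {B, F, G, V}.
Backdoor paths from R to D:
  P1: R <- F -> G <- V -> U <- B -> D
  P2: R <- F -> G <- B -> D
  P3: R <- F -> D
  P4: R <- V -> G <- F -> D
  P5: R <- V -> G <- B -> D
  P6: R <- V -> U <- B -> G <- F -> D
  P7: R <- V -> U <- B -> D
The empty set is not sufficient: P3 (R <- F -> D) has no collider blocking it and no conditioned non-collider, so it is open.
Try {F}:
  P1: blocked at fork node F ∈ conditioning set.
  P2: blocked at fork node F ∈ conditioning set.
  P3: blocked at fork node F ∈ conditioning set.
  P4: blocked at collider G (neither it nor any descendant is in the conditioning set).
  P5: blocked at collider G (neither it nor any descendant is in the conditioning set).
  P6: blocked at collider U (neither it nor any descendant is in the conditioning set).
  P7: blocked at collider U (neither it nor any descendant is in the conditioning set).
{F} contains no descendant of R and blocks every backdoor path.
No other singleton works — e.g. {V} leaves P3 open — so {F} is the unique smallest valid adjustment set.

{F}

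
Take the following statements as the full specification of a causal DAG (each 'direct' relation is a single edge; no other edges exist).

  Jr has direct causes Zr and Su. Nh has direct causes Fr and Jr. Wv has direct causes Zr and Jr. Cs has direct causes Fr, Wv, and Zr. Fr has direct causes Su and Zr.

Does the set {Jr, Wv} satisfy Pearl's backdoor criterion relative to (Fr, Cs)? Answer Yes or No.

No

Backdoor paths from Fr to Cs (paths whose first edge points into Fr):
  P1: Fr <- Su -> Jr <- Zr -> Wv -> Cs
  P2: Fr <- Su -> Jr <- Zr -> Cs
  P3: Fr <- Su -> Jr -> Wv <- Zr -> Cs
  P4: Fr <- Su -> Jr -> Wv -> Cs
  P5: Fr <- Zr -> Jr -> Wv -> Cs
  P6: Fr <- Zr -> Wv -> Cs
  P7: Fr <- Zr -> Cs
Condition 1 (no descendant of Fr in the set): holds — descendants of Fr are {Cs, Nh}; none are in {Jr, Wv}.
Condition 2 (every backdoor path blocked by {Jr, Wv}):
  P1: blocked at chain node Wv ∈ conditioning set.
  P2: open — collider(s) Jr are conditioned on (or have a conditioned descendant) and no non-collider on the path is in the set.
  P3: blocked at chain node Jr ∈ conditioning set.
  P4: blocked at chain node Jr ∈ conditioning set.
  P5: blocked at chain node Jr ∈ conditioning set.
  P6: blocked at chain node Wv ∈ conditioning set.
  P7: open — no interior node is in the conditioning set.
{Jr, Wv} does not satisfy the backdoor criterion.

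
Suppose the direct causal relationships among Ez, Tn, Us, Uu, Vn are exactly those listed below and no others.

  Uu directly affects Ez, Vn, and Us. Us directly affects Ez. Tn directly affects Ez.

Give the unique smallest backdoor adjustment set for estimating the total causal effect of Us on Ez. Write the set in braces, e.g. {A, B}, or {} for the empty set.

{Uu}

Variables eligible for adjustment (non-descendants of Us, excluding Us and Ez): {Tn, Uu, Vn}.
Backdoor paths from Us to Ez:
  P1: Us <- Uu -> Ez
The empty set is not sufficient: P1 (Us <- Uu -> Ez) has no collider blocking it and no conditioned non-collider, so it is open.
Try {Uu}:
  P1: blocked at fork node Uu ∈ conditioning set.
{Uu} contains no descendant of Us and blocks every backdoor path.
No other singleton works — e.g. {Vn} leaves P1 open — so {Uu} is the unique smallest valid adjustment set.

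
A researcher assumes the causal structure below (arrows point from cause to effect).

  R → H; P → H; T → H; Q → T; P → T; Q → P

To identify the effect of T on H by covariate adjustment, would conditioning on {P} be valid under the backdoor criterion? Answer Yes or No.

Yes

Backdoor paths from T to H (paths whose first edge points into T):
  P1: T <- Q -> P -> H
  P2: T <- P -> H
Condition 1 (no descendant of T in the set): holds — descendants of T are {H}; none are in {P}.
Condition 2 (every backdoor path blocked by {P}):
  P1: blocked at chain node P ∈ conditioning set.
  P2: blocked at fork node P ∈ conditioning set.
{P} satisfies the backdoor criterion.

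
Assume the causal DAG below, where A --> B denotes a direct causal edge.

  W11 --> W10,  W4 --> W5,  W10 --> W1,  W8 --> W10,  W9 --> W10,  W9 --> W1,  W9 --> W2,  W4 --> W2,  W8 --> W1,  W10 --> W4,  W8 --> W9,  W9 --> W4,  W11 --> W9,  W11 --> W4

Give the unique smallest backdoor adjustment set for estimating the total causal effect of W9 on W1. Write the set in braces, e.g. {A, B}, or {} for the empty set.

Variables eligible for adjustment (non-descendants of W9, excluding W9 and W1): {W11, W8}.
Backdoor paths from W9 to W1:
  P1: W9 <- W8 -> W10 -> W1
  P2: W9 <- W8 -> W1
  P3: W9 <- W11 -> W10 <- W8 -> W1
  P4: W9 <- W11 -> W10 -> W1
  P5: W9 <- W11 -> W4 <- W10 <- W8 -> W1
  P6: W9 <- W11 -> W4 <- W10 -> W1
The empty set is not sufficient: P1 (W9 <- W8 -> W10 -> W1) has no collider blocking it and no conditioned non-collider, so it is open.
Try {W11, W8}:
  P1: blocked at fork node W8 ∈ conditioning set.
  P2: blocked at fork node W8 ∈ conditioning set.
  P3: blocked at fork node W11 ∈ conditioning set.
  P4: blocked at fork node W11 ∈ conditioning set.
  P5: blocked at fork node W11 ∈ conditioning set.
  P6: blocked at fork node W11 ∈ conditioning set.
{W11, W8} contains no descendant of W9 and blocks every backdoor path.
Every element of {W11, W8} is needed (dropping W11 leaves P4 open; dropping W8 leaves P1 open), so no proper subset is valid.
Among all size-2 subsets of the eligible variables, only {W11, W8} blocks every backdoor path, so it is the unique smallest valid adjustment set.

{W11, W8}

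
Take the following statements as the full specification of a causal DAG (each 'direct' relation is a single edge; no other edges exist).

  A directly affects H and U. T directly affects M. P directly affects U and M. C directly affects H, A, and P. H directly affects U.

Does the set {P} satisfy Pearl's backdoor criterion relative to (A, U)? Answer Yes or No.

No

Backdoor paths from A to U (paths whose first edge points into A):
  P1: A <- C -> P -> U
  P2: A <- C -> H -> U
Condition 1 (no descendant of A in the set): holds — descendants of A are {H, U}; none are in {P}.
Condition 2 (every backdoor path blocked by {P}):
  P1: blocked at chain node P ∈ conditioning set.
  P2: open — no interior node is in the conditioning set.
{P} does not satisfy the backdoor criterion.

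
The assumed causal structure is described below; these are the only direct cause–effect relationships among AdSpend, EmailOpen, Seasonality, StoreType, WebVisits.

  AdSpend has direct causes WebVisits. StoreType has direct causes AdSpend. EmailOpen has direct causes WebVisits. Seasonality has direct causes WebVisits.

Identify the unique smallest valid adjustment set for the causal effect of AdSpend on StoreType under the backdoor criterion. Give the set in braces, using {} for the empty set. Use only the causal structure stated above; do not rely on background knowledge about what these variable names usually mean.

{}

Variables eligible for adjustment (non-descendants of AdSpend, excluding AdSpend and StoreType): {EmailOpen, Seasonality, WebVisits}.
Backdoor paths from AdSpend to StoreType:
  (none)
With no backdoor paths the empty set already satisfies the criterion, and it is trivially minimal.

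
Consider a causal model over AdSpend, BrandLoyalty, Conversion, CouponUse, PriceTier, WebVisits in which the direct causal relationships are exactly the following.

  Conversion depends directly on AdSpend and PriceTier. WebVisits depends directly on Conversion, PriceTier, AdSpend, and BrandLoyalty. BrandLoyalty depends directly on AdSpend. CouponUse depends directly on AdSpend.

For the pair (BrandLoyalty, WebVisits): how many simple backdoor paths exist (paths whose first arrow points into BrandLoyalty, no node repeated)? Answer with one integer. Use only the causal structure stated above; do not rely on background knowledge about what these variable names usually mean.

3

A backdoor path from BrandLoyalty to WebVisits is any simple undirected path whose first edge points into BrandLoyalty (i.e. leaves BrandLoyalty via a parent).
Parents of BrandLoyalty: {AdSpend}.
Enumerating:
  P1: BrandLoyalty <- AdSpend -> Conversion <- PriceTier -> WebVisits
  P2: BrandLoyalty <- AdSpend -> Conversion -> WebVisits
  P3: BrandLoyalty <- AdSpend -> WebVisits
That exhausts the simple backdoor paths. Count: 3.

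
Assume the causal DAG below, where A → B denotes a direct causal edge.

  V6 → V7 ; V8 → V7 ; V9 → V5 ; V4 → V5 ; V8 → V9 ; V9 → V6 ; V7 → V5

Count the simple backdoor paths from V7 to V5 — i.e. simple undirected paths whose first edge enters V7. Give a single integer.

A backdoor path from V7 to V5 is any simple undirected path whose first edge points into V7 (i.e. leaves V7 via a parent).
Parents of V7: {V6, V8}.
Enumerating:
  P1: V7 <- V8 -> V9 -> V5
  P2: V7 <- V6 <- V9 -> V5
That exhausts the simple backdoor paths. Count: 2.

2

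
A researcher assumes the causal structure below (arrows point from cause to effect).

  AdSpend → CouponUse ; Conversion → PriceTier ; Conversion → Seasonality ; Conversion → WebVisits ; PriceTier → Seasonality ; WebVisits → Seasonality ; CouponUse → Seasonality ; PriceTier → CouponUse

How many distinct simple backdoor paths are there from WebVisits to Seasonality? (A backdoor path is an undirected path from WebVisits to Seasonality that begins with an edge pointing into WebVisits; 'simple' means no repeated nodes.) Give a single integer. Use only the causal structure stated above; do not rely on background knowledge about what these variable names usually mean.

3

A backdoor path from WebVisits to Seasonality is any simple undirected path whose first edge points into WebVisits (i.e. leaves WebVisits via a parent).
Parents of WebVisits: {Conversion}.
Enumerating:
  P1: WebVisits <- Conversion -> PriceTier -> CouponUse -> Seasonality
  P2: WebVisits <- Conversion -> PriceTier -> Seasonality
  P3: WebVisits <- Conversion -> Seasonality
That exhausts the simple backdoor paths. Count: 3.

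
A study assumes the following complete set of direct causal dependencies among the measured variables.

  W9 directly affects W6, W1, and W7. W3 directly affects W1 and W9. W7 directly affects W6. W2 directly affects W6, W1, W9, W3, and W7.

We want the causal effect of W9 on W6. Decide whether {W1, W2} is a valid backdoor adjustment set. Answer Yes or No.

Backdoor paths from W9 to W6 (paths whose first edge points into W9):
  P1: W9 <- W2 -> W7 -> W6
  P2: W9 <- W2 -> W6
  P3: W9 <- W3 <- W2 -> W7 -> W6
  P4: W9 <- W3 <- W2 -> W6
  P5: W9 <- W3 -> W1 <- W2 -> W7 -> W6
  P6: W9 <- W3 -> W1 <- W2 -> W6
Condition 1 (no descendant of W9 in the set): FAILS — W1 is a descendant of W9.
Condition 2 (every backdoor path blocked by {W1, W2}):
  P1: blocked at fork node W2 ∈ conditioning set.
  P2: blocked at fork node W2 ∈ conditioning set.
  P3: blocked at fork node W2 ∈ conditioning set.
  P4: blocked at fork node W2 ∈ conditioning set.
  P5: blocked at fork node W2 ∈ conditioning set.
  P6: blocked at fork node W2 ∈ conditioning set.
{W1, W2} does not satisfy the backdoor criterion.

No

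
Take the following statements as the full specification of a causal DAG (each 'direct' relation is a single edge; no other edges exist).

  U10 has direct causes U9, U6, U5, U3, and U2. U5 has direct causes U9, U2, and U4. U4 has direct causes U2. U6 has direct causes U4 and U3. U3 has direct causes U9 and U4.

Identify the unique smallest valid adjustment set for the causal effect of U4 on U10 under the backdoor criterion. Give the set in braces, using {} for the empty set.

{U2}

Variables eligible for adjustment (non-descendants of U4, excluding U4 and U10): {U2, U9}.
Backdoor paths from U4 to U10:
  P1: U4 <- U2 -> U5 <- U9 -> U3 -> U6 -> U10
  P2: U4 <- U2 -> U5 <- U9 -> U3 -> U10
  P3: U4 <- U2 -> U5 <- U9 -> U10
  P4: U4 <- U2 -> U5 -> U10
  P5: U4 <- U2 -> U10
The empty set is not sufficient: P4 (U4 <- U2 -> U5 -> U10) has no collider blocking it and no conditioned non-collider, so it is open.
Try {U2}:
  P1: blocked at fork node U2 ∈ conditioning set.
  P2: blocked at fork node U2 ∈ conditioning set.
  P3: blocked at fork node U2 ∈ conditioning set.
  P4: blocked at fork node U2 ∈ conditioning set.
  P5: blocked at fork node U2 ∈ conditioning set.
{U2} contains no descendant of U4 and blocks every backdoor path.
No other singleton works — e.g. {U9} leaves P4 open — so {U2} is the unique smallest valid adjustment set.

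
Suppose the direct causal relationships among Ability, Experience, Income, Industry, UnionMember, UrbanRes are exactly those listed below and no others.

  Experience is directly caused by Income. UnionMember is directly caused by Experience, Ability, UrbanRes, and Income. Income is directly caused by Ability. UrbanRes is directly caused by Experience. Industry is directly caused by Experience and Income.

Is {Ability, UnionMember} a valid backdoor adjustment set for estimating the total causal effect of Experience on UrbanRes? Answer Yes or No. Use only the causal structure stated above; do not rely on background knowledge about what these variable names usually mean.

No

Backdoor paths from Experience to UrbanRes (paths whose first edge points into Experience):
  P1: Experience <- Income <- Ability -> UnionMember <- UrbanRes
  P2: Experience <- Income -> UnionMember <- UrbanRes
Condition 1 (no descendant of Experience in the set): FAILS — UnionMember is a descendant of Experience.
Condition 2 (every backdoor path blocked by {Ability, UnionMember}):
  P1: blocked at fork node Ability ∈ conditioning set.
  P2: open — collider(s) UnionMember are conditioned on (or have a conditioned descendant) and no non-collider on the path is in the set.
{Ability, UnionMember} does not satisfy the backdoor criterion.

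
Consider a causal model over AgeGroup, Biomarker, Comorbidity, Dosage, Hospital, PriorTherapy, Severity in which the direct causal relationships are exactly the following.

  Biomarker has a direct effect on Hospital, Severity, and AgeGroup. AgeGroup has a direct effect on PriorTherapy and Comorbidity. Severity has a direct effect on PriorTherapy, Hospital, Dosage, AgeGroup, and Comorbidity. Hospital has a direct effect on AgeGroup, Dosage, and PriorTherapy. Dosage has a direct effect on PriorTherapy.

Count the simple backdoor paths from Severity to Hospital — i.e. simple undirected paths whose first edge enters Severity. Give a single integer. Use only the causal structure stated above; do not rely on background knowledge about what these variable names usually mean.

4

A backdoor path from Severity to Hospital is any simple undirected path whose first edge points into Severity (i.e. leaves Severity via a parent).
Parents of Severity: {Biomarker}.
Enumerating:
  P1: Severity <- Biomarker -> Hospital
  P2: Severity <- Biomarker -> AgeGroup <- Hospital
  P3: Severity <- Biomarker -> AgeGroup -> PriorTherapy <- Hospital
  P4: Severity <- Biomarker -> AgeGroup -> PriorTherapy <- Dosage <- Hospital
That exhausts the simple backdoor paths. Count: 4.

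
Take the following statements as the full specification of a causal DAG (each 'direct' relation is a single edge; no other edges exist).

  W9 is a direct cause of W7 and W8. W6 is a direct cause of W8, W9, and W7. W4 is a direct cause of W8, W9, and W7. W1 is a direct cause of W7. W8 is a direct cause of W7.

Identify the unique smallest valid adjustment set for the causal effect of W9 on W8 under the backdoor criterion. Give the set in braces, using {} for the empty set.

Variables eligible for adjustment (non-descendants of W9, excluding W9 and W8): {W1, W4, W6}.
Backdoor paths from W9 to W8:
  P1: W9 <- W4 -> W8
  P2: W9 <- W4 -> W7 <- W6 -> W8
  P3: W9 <- W4 -> W7 <- W8
  P4: W9 <- W6 -> W8
  P5: W9 <- W6 -> W7 <- W4 -> W8
  P6: W9 <- W6 -> W7 <- W8
The empty set is not sufficient: P1 (W9 <- W4 -> W8) has no collider blocking it and no conditioned non-collider, so it is open.
Try {W4, W6}:
  P1: blocked at fork node W4 ∈ conditioning set.
  P2: blocked at fork node W4 ∈ conditioning set.
  P3: blocked at fork node W4 ∈ conditioning set.
  P4: blocked at fork node W6 ∈ conditioning set.
  P5: blocked at fork node W6 ∈ conditioning set.
  P6: blocked at fork node W6 ∈ conditioning set.
{W4, W6} contains no descendant of W9 and blocks every backdoor path.
Every element of {W4, W6} is needed (dropping W4 leaves P1 open; dropping W6 leaves P4 open), so no proper subset is valid.
Among all size-2 subsets of the eligible variables, only {W4, W6} blocks every backdoor path, so it is the unique smallest valid adjustment set.

{W4, W6}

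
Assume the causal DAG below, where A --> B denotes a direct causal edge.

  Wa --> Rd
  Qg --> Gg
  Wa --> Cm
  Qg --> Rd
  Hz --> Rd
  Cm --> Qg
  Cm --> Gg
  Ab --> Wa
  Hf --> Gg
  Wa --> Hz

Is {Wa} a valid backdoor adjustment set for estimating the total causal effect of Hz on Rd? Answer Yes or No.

Backdoor paths from Hz to Rd (paths whose first edge points into Hz):
  P1: Hz <- Wa -> Cm -> Qg -> Rd
  P2: Hz <- Wa -> Cm -> Gg <- Qg -> Rd
  P3: Hz <- Wa -> Rd
Condition 1 (no descendant of Hz in the set): holds — descendants of Hz are {Rd}; none are in {Wa}.
Condition 2 (every backdoor path blocked by {Wa}):
  P1: blocked at fork node Wa ∈ conditioning set.
  P2: blocked at fork node Wa ∈ conditioning set.
  P3: blocked at fork node Wa ∈ conditioning set.
{Wa} satisfies the backdoor criterion.

Yes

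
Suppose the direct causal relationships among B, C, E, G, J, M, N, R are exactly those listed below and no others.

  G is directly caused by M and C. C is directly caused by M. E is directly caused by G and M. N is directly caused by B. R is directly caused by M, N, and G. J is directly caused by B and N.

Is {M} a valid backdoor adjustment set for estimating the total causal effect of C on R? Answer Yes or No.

Yes

Backdoor paths from C to R (paths whose first edge points into C):
  P1: C <- M -> G -> R
  P2: C <- M -> E <- G -> R
  P3: C <- M -> R
Condition 1 (no descendant of C in the set): holds — descendants of C are {E, G, R}; none are in {M}.
Condition 2 (every backdoor path blocked by {M}):
  P1: blocked at fork node M ∈ conditioning set.
  P2: blocked at fork node M ∈ conditioning set.
  P3: blocked at fork node M ∈ conditioning set.
{M} satisfies the backdoor criterion.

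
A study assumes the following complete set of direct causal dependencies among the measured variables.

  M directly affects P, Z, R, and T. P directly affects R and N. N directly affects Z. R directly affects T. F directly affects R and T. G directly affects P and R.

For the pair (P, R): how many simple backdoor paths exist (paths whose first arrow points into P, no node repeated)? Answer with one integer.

4

A backdoor path from P to R is any simple undirected path whose first edge points into P (i.e. leaves P via a parent).
Parents of P: {G, M}.
Enumerating:
  P1: P <- M -> R
  P2: P <- M -> T <- F -> R
  P3: P <- M -> T <- R
  P4: P <- G -> R
That exhausts the simple backdoor paths. Count: 4.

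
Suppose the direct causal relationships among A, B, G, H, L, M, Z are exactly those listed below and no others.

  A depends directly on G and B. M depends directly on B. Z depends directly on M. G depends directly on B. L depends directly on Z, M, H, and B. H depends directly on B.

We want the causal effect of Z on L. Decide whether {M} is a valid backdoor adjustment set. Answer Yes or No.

Yes

Backdoor paths from Z to L (paths whose first edge points into Z):
  P1: Z <- M <- B -> H -> L
  P2: Z <- M <- B -> L
  P3: Z <- M -> L
Condition 1 (no descendant of Z in the set): holds — descendants of Z are {L}; none are in {M}.
Condition 2 (every backdoor path blocked by {M}):
  P1: blocked at chain node M ∈ conditioning set.
  P2: blocked at chain node M ∈ conditioning set.
  P3: blocked at fork node M ∈ conditioning set.
{M} satisfies the backdoor criterion.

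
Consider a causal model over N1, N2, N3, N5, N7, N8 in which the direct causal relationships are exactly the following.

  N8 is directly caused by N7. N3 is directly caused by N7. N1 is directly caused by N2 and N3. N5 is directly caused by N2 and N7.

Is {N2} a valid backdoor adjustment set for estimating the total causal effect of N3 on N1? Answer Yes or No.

Backdoor paths from N3 to N1 (paths whose first edge points into N3):
  P1: N3 <- N7 -> N5 <- N2 -> N1
Condition 1 (no descendant of N3 in the set): holds — descendants of N3 are {N1}; none are in {N2}.
Condition 2 (every backdoor path blocked by {N2}):
  P1: blocked at collider N5 (neither it nor any descendant is in the conditioning set).
{N2} satisfies the backdoor criterion.

Yes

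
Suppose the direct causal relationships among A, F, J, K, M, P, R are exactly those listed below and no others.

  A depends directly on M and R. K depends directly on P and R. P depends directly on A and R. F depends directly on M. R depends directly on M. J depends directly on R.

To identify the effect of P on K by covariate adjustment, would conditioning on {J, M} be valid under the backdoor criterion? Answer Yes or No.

No

Backdoor paths from P to K (paths whose first edge points into P):
  P1: P <- R -> K
  P2: P <- A <- M -> R -> K
  P3: P <- A <- R -> K
Condition 1 (no descendant of P in the set): holds — descendants of P are {K}; none are in {J, M}.
Condition 2 (every backdoor path blocked by {J, M}):
  P1: open — no interior node is in the conditioning set.
  P2: blocked at fork node M ∈ conditioning set.
  P3: open — no interior node is in the conditioning set.
{J, M} does not satisfy the backdoor criterion.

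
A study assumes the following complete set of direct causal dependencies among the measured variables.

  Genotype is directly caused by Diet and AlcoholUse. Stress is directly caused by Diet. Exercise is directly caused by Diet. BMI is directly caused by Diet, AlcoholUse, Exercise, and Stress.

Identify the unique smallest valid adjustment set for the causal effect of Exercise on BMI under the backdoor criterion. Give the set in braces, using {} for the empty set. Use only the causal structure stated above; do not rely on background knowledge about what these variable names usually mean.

{Diet}

Variables eligible for adjustment (non-descendants of Exercise, excluding Exercise and BMI): {AlcoholUse, Diet, Genotype, Stress}.
Backdoor paths from Exercise to BMI:
  P1: Exercise <- Diet -> Genotype <- AlcoholUse -> BMI
  P2: Exercise <- Diet -> Stress -> BMI
  P3: Exercise <- Diet -> BMI
The empty set is not sufficient: P2 (Exercise <- Diet -> Stress -> BMI) has no collider blocking it and no conditioned non-collider, so it is open.
Try {Diet}:
  P1: blocked at fork node Diet ∈ conditioning set.
  P2: blocked at fork node Diet ∈ conditioning set.
  P3: blocked at fork node Diet ∈ conditioning set.
{Diet} contains no descendant of Exercise and blocks every backdoor path.
No other singleton works — e.g. {AlcoholUse} leaves P2 open — so {Diet} is the unique smallest valid adjustment set.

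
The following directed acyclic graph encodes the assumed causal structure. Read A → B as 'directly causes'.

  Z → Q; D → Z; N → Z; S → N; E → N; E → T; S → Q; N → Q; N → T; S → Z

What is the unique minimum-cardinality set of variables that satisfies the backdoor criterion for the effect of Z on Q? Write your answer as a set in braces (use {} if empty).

Variables eligible for adjustment (non-descendants of Z, excluding Z and Q): {D, E, N, S, T}.
Backdoor paths from Z to Q:
  P1: Z <- S -> N -> Q
  P2: Z <- S -> Q
  P3: Z <- N <- S -> Q
  P4: Z <- N -> Q
The empty set is not sufficient: P1 (Z <- S -> N -> Q) has no collider blocking it and no conditioned non-collider, so it is open.
Try {N, S}:
  P1: blocked at fork node S ∈ conditioning set.
  P2: blocked at fork node S ∈ conditioning set.
  P3: blocked at chain node N ∈ conditioning set.
  P4: blocked at fork node N ∈ conditioning set.
{N, S} contains no descendant of Z and blocks every backdoor path.
Every element of {N, S} is needed (dropping N leaves P4 open; dropping S leaves P2 open), so no proper subset is valid.
Among all size-2 subsets of the eligible variables, only {N, S} blocks every backdoor path, so it is the unique smallest valid adjustment set.

{N, S}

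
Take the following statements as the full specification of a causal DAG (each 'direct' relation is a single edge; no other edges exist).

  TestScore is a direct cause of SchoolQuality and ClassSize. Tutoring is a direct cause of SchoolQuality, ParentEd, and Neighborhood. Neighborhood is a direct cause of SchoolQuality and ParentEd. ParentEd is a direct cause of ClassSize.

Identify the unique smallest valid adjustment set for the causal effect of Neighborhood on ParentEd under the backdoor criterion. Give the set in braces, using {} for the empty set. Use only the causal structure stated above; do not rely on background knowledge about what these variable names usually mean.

Variables eligible for adjustment (non-descendants of Neighborhood, excluding Neighborhood and ParentEd): {TestScore, Tutoring}.
Backdoor paths from Neighborhood to ParentEd:
  P1: Neighborhood <- Tutoring -> ParentEd
  P2: Neighborhood <- Tutoring -> SchoolQuality <- TestScore -> ClassSize <- ParentEd
The empty set is not sufficient: P1 (Neighborhood <- Tutoring -> ParentEd) has no collider blocking it and no conditioned non-collider, so it is open.
Try {Tutoring}:
  P1: blocked at fork node Tutoring ∈ conditioning set.
  P2: blocked at fork node Tutoring ∈ conditioning set.
{Tutoring} contains no descendant of Neighborhood and blocks every backdoor path.
No other singleton works — e.g. {TestScore} leaves P1 open — so {Tutoring} is the unique smallest valid adjustment set.

{Tutoring}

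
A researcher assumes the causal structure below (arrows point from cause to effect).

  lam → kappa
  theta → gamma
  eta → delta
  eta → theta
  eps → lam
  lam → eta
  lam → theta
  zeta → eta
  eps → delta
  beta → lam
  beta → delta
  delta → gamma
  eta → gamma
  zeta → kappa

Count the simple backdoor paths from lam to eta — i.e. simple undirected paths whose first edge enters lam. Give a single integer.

A backdoor path from lam to eta is any simple undirected path whose first edge points into lam (i.e. leaves lam via a parent).
Parents of lam: {beta, eps}.
Enumerating:
  P1: lam <- beta -> delta <- eta
  P2: lam <- beta -> delta -> gamma <- eta
  P3: lam <- beta -> delta -> gamma <- theta <- eta
  P4: lam <- eps -> delta <- eta
  P5: lam <- eps -> delta -> gamma <- eta
  P6: lam <- eps -> delta -> gamma <- theta <- eta
That exhausts the simple backdoor paths. Count: 6.

6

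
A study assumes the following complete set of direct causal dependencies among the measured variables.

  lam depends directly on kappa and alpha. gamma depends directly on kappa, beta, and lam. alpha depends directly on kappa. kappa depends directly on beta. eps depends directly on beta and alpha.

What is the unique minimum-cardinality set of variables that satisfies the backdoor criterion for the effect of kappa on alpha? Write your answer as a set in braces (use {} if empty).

Variables eligible for adjustment (non-descendants of kappa, excluding kappa and alpha): {beta}.
Backdoor paths from kappa to alpha:
  P1: kappa <- beta -> gamma <- lam <- alpha
  P2: kappa <- beta -> eps <- alpha
Each backdoor path contains an unconditioned collider, so every path is already blocked with the empty conditioning set:
  P1: blocked at collider gamma (neither it nor any descendant is in the conditioning set).
  P2: blocked at collider eps (neither it nor any descendant is in the conditioning set).
The empty set is therefore the unique smallest valid set.

{}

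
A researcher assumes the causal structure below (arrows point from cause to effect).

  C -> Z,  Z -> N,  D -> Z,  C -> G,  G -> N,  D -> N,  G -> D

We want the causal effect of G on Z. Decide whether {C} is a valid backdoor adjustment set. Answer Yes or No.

Yes

Backdoor paths from G to Z (paths whose first edge points into G):
  P1: G <- C -> Z
Condition 1 (no descendant of G in the set): holds — descendants of G are {D, N, Z}; none are in {C}.
Condition 2 (every backdoor path blocked by {C}):
  P1: blocked at fork node C ∈ conditioning set.
{C} satisfies the backdoor criterion.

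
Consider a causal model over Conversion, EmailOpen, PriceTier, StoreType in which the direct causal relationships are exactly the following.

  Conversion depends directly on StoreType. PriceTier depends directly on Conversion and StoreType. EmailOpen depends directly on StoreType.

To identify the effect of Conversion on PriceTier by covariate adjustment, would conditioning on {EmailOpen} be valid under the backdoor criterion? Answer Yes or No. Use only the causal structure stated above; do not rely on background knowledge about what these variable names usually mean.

Backdoor paths from Conversion to PriceTier (paths whose first edge points into Conversion):
  P1: Conversion <- StoreType -> PriceTier
Condition 1 (no descendant of Conversion in the set): holds — descendants of Conversion are {PriceTier}; none are in {EmailOpen}.
Condition 2 (every backdoor path blocked by {EmailOpen}):
  P1: open — no interior node is in the conditioning set.
{EmailOpen} does not satisfy the backdoor criterion.

No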